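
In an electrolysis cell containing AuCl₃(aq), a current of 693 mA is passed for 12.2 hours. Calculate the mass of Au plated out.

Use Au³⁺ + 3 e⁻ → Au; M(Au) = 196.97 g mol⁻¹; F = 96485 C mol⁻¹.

20.7 g

Q = I·t = 0.6930 A × 43920 s = 30440 C.
n(e⁻) = Q/F = 30440 / 96485 = 0.3155 mol.
Au³⁺ + 3 e⁻ → Au, so n(Au) = n(e⁻)/3 = 0.1052 mol.
m = n·M = 0.1052 × 196.97 = 20.7 g.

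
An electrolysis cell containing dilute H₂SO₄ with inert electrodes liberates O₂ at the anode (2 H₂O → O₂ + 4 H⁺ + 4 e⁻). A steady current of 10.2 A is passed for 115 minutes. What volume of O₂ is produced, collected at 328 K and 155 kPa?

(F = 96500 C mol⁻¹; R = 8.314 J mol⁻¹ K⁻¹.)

Q = I·t = 10.20 A × 6900.0 s = 70380 C.
n(e⁻) = Q/F = 70380 / 96500 = 0.7293 mol.
4 electrons are transferred per O₂ molecule, so n(O₂) = 0.7293 / 4 = 0.1823 mol.
V = nRT/P = (0.1823 × 8.314 × 328) / (155 × 10³ Pa) = 0.00321 m³ = 3.21 L.

3.21 L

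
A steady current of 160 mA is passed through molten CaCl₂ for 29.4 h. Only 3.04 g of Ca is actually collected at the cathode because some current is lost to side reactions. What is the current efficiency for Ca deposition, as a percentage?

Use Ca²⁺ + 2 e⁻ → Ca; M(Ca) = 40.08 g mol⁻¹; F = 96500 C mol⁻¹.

Q = I·t = 0.1600 × 105840 = 16930 C; n(e⁻) = 16930/96500 = 0.1755 mol.
Theoretical n(Ca) = n(e⁻)/2 = 0.08774 mol, i.e. m_theo = 0.08774 × 40.08 = 3.517 g.
Efficiency = m_actual / m_theo = 3.04 / 3.517 = 86.4 %.

86.4 %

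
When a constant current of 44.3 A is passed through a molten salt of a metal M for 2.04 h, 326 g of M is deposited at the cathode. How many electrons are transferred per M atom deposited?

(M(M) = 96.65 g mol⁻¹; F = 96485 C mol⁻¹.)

Q = I·t = 44.30 A × 7344.0 s = 325300 C, so n(e⁻) = 325300/96485 = 3.372 mol.
n(M) deposited = 326 / 96.65 = 3.373 mol.
Electrons per atom = n(e⁻)/n(M) = 3.372 / 3.373 = 1.00 ≈ 1, so the ion is M⁺.

1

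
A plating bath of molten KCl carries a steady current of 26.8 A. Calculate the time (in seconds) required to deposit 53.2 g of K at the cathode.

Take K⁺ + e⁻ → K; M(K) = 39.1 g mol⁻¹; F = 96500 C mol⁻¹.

n(K) = m/M = 53.2 / 39.1 = 1.361 mol.
Each K atom requires 1 electron, so n(e⁻) = 1 × 1.361 = 1.361 mol.
Q = n(e⁻)·F = 1.361 × 96500 = 131300 C.
t = Q/I = 131300 / 26.80 A = 4899 s.

4900 s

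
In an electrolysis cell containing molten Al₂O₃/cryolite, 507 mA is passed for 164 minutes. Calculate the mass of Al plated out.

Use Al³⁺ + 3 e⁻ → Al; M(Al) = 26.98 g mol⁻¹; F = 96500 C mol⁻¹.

0.465 g

Q = I·t = 0.5070 A × 9840.0 s = 4989 C.
n(e⁻) = Q/F = 4989 / 96500 = 0.05170 mol.
Al³⁺ + 3 e⁻ → Al, so n(Al) = n(e⁻)/3 = 0.01723 mol.
m = n·M = 0.01723 × 26.98 = 0.465 g.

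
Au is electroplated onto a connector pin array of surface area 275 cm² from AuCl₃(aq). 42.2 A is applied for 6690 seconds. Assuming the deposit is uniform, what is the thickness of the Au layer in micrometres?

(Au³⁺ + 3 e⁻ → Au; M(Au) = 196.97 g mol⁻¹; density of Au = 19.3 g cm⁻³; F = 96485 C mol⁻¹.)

362 μm

Q = I·t = 42.20 × 6690.0 = 282300 C; n(e⁻) = 2.926 mol.
n(Au) = n(e⁻)/3 = 0.9753 mol, so m = 0.9753 × 196.97 = 192.1 g.
Volume = m/ρ = 192.1 / 19.3 = 9.954 cm³.
Thickness = V/A = 9.954 / 275 = 0.0362 cm = 362 μm.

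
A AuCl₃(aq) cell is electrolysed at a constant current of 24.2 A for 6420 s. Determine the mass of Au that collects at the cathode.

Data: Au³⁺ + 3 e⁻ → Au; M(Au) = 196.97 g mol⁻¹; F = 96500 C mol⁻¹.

106 g

Q = I·t = 24.20 A × 6420.0 s = 155400 C.
n(e⁻) = Q/F = 155400 / 96500 = 1.610 mol.
Au³⁺ + 3 e⁻ → Au, so n(Au) = n(e⁻)/3 = 0.5367 mol.
m = n·M = 0.5367 × 196.97 = 106 g.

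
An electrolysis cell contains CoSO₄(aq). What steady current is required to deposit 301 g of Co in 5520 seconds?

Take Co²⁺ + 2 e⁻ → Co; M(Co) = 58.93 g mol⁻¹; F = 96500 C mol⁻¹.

179 A

n(Co) = 301 / 58.93 = 5.108 mol.
n(e⁻) = 2 × 5.108 = 10.22 mol.
Q = n(e⁻)·F = 10.22 × 96500 = 985800 C.
I = Q/t = 985800 / 5520.0 s = 179 A.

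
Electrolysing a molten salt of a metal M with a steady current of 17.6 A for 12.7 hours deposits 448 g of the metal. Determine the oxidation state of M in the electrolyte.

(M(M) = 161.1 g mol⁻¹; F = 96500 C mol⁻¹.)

+3

Q = I·t = 17.60 A × 45720 s = 804700 C, so n(e⁻) = 804700/96500 = 8.339 mol.
n(M) deposited = 448 / 161.1 = 2.781 mol.
Electrons per atom = n(e⁻)/n(M) = 8.339 / 2.781 = 3.00 ≈ 3, so the ion is M³⁺.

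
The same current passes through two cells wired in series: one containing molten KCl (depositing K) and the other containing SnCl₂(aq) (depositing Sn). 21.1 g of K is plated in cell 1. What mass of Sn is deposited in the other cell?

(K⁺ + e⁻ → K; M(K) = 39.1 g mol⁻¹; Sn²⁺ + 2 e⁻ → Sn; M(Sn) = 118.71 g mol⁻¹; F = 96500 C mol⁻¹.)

n(K) = 21.1 / 39.1 = 0.5396 mol.
Since K⁺ + e⁻ → K, n(e⁻) passed = 1 × 0.5396 = 0.5396 mol.
Cells in series carry the same charge, so the same 0.5396 mol of electrons passes through cell 2.
Sn²⁺ + 2 e⁻ → Sn, so n(Sn) = 0.5396 / 2 = 0.2698 mol.
m(Sn) = 0.2698 × 118.71 = 32.0 g.

32.0 g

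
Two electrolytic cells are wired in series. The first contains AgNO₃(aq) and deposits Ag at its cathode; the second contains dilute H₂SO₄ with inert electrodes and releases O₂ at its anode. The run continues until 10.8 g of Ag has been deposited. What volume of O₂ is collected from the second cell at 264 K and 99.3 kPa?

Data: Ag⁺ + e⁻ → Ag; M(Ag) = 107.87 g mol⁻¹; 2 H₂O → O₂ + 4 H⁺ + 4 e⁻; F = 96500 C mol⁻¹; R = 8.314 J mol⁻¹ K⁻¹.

0.553 L

n(Ag) = 10.8 / 107.87 = 0.1001 mol, so n(e⁻) = 1 × 0.1001 = 0.1001 mol.
The cells are in series, so the same 0.1001 mol of electrons passes through the second cell.
2 H₂O → O₂ + 4 H⁺ + 4 e⁻ — 4 mol e⁻ per mol O₂, so n(O₂) = 0.1001/4 = 0.02503 mol.
V = nRT/P = (0.02503 × 8.314 × 264) / (99.3 × 10³) = 5.53 × 10⁻⁴ m³ = 0.553 L.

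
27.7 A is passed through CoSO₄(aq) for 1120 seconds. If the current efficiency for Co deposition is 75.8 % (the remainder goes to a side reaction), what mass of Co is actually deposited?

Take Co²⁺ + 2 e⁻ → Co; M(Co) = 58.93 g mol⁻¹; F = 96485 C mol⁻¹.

Q = I·t = 27.70 × 1120.0 = 31020 C.
n(e⁻) = 31020/96485 = 0.3215 mol; theoretically n(Co) = 0.3215/2 = 0.1608 mol, m_theo = 9.474 g.
At 75.8 % efficiency, m_actual = 0.758 × 9.474 = 7.18 g.

7.18 g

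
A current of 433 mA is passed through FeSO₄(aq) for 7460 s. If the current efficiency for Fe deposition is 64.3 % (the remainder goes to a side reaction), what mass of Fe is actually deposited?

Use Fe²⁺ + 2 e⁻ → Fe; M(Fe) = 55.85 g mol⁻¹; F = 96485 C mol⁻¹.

Q = I·t = 0.4330 × 7460.0 = 3230 C.
n(e⁻) = 3230/96485 = 0.03348 mol; theoretically n(Fe) = 0.03348/2 = 0.01674 mol, m_theo = 0.9349 g.
At 64.3 % efficiency, m_actual = 0.643 × 0.9349 = 0.601 g.

0.601 g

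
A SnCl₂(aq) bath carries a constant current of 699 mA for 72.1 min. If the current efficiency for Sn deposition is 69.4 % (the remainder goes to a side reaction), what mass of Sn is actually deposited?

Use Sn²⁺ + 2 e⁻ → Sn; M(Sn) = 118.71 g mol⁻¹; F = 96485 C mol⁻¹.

Q = I·t = 0.6990 × 4326.0 = 3024 C.
n(e⁻) = 3024/96485 = 0.03134 mol; theoretically n(Sn) = 0.03134/2 = 0.01567 mol, m_theo = 1.860 g.
At 69.4 % efficiency, m_actual = 0.694 × 1.860 = 1.29 g.

1.29 g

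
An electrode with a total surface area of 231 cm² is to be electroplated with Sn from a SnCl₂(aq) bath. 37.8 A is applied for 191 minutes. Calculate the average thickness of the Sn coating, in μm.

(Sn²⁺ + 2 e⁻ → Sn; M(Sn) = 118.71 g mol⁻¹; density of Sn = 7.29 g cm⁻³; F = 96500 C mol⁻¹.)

1580 μm

Q = I·t = 37.80 × 11460 = 433200 C; n(e⁻) = 4.489 mol.
n(Sn) = n(e⁻)/2 = 2.244 mol, so m = 2.244 × 118.71 = 266.4 g.
Volume = m/ρ = 266.4 / 7.29 = 36.55 cm³.
Thickness = V/A = 36.55 / 231 = 0.158 cm = 1580 μm.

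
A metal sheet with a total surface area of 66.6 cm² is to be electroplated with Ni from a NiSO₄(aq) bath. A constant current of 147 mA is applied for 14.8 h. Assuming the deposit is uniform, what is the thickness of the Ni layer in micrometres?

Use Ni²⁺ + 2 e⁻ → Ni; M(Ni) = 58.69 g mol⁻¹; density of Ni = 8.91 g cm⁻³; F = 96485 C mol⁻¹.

40.1 μm

Q = I·t = 0.1470 × 53280 = 7832 C; n(e⁻) = 0.08117 mol.
n(Ni) = n(e⁻)/2 = 0.04059 mol, so m = 0.04059 × 58.69 = 2.382 g.
Volume = m/ρ = 2.382 / 8.91 = 0.2673 cm³.
Thickness = V/A = 0.2673 / 66.6 = 0.00401 cm = 40.1 μm.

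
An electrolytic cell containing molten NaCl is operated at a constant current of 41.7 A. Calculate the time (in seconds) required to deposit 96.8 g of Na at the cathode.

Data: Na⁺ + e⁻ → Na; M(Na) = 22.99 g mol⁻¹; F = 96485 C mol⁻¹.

9740 s

n(Na) = m/M = 96.8 / 22.99 = 4.211 mol.
Each Na atom requires 1 electron, so n(e⁻) = 1 × 4.211 = 4.211 mol.
Q = n(e⁻)·F = 4.211 × 96485 = 406300 C.
t = Q/I = 406300 / 41.70 A = 9742 s.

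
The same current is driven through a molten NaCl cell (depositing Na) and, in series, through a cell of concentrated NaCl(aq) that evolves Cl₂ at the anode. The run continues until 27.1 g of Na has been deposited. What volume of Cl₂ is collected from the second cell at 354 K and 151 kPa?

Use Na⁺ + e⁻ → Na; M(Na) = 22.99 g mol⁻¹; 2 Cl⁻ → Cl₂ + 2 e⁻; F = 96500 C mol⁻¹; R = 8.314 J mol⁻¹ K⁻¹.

11.5 L

n(Na) = 27.1 / 22.99 = 1.179 mol, so n(e⁻) = 1 × 1.179 = 1.179 mol.
The cells are in series, so the same 1.179 mol of electrons passes through the second cell.
2 Cl⁻ → Cl₂ + 2 e⁻ — 2 mol e⁻ per mol Cl₂, so n(Cl₂) = 1.179/2 = 0.5894 mol.
V = nRT/P = (0.5894 × 8.314 × 354) / (151 × 10³) = 0.0115 m³ = 11.5 L.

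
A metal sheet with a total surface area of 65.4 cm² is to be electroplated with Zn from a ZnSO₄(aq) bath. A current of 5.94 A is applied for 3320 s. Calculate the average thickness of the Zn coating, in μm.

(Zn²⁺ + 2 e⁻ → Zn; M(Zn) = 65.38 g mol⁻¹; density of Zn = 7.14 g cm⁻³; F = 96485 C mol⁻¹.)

143 μm

Q = I·t = 5.940 × 3320.0 = 19720 C; n(e⁻) = 0.2044 mol.
n(Zn) = n(e⁻)/2 = 0.1022 mol, so m = 0.1022 × 65.38 = 6.682 g.
Volume = m/ρ = 6.682 / 7.14 = 0.9358 cm³.
Thickness = V/A = 0.9358 / 65.4 = 0.0143 cm = 143 μm.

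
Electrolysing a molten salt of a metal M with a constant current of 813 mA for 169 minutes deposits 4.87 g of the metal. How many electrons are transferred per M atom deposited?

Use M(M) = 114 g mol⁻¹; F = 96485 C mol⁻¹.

Q = I·t = 0.8130 A × 10140 s = 8244 C, so n(e⁻) = 8244/96485 = 0.08544 mol.
n(M) deposited = 4.87 / 114 = 0.04272 mol.
Electrons per atom = n(e⁻)/n(M) = 0.08544 / 0.04272 = 2.00 ≈ 2, so the ion is M²⁺.

2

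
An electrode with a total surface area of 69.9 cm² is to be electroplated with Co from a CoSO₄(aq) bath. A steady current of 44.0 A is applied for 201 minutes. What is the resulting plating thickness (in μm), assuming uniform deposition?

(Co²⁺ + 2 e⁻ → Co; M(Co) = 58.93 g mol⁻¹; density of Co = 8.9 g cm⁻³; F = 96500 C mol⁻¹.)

2600 μm

Q = I·t = 44.00 × 12060 = 530600 C; n(e⁻) = 5.499 mol.
n(Co) = n(e⁻)/2 = 2.749 mol, so m = 2.749 × 58.93 = 162.0 g.
Volume = m/ρ = 162.0 / 8.9 = 18.20 cm³.
Thickness = V/A = 18.20 / 69.9 = 0.260 cm = 2600 μm.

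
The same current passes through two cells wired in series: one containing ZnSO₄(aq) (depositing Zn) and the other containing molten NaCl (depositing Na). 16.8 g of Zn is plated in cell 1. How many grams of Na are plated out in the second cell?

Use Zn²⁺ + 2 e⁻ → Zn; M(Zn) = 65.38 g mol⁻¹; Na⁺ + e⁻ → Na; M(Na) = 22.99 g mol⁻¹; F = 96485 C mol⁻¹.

n(Zn) = 16.8 / 65.38 = 0.2570 mol.
Since Zn²⁺ + 2 e⁻ → Zn, n(e⁻) passed = 2 × 0.2570 = 0.5139 mol.
Cells in series carry the same charge, so the same 0.5139 mol of electrons passes through cell 2.
Na⁺ + e⁻ → Na, so n(Na) = 0.5139 / 1 = 0.5139 mol.
m(Na) = 0.5139 × 22.99 = 11.8 g.

11.8 g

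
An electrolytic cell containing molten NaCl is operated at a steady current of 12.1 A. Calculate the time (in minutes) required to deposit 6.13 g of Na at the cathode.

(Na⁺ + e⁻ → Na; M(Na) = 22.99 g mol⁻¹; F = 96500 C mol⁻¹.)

n(Na) = m/M = 6.13 / 22.99 = 0.2666 mol.
Each Na atom requires 1 electron, so n(e⁻) = 1 × 0.2666 = 0.2666 mol.
Q = n(e⁻)·F = 0.2666 × 96500 = 25730 C.
t = Q/I = 25730 / 12.10 A = 2126 s = 35.4 min.

35.4 min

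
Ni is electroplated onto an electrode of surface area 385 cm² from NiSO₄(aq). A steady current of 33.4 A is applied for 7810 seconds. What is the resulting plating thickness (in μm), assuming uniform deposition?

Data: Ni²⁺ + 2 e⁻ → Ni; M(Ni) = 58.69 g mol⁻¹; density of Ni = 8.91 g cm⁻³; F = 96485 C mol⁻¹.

Q = I·t = 33.40 × 7810.0 = 260900 C; n(e⁻) = 2.704 mol.
n(Ni) = n(e⁻)/2 = 1.352 mol, so m = 1.352 × 58.69 = 79.34 g.
Volume = m/ρ = 79.34 / 8.91 = 8.904 cm³.
Thickness = V/A = 8.904 / 385 = 0.0231 cm = 231 μm.

231 μm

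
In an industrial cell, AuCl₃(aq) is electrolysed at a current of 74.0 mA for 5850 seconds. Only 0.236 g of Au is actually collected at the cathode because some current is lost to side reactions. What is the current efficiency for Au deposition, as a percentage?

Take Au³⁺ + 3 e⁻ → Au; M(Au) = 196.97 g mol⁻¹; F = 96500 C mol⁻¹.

80.1 %

Q = I·t = 0.07400 × 5850.0 = 432.9 C; n(e⁻) = 432.9/96500 = 0.004486 mol.
Theoretical n(Au) = n(e⁻)/3 = 0.001495 mol, i.e. m_theo = 0.001495 × 196.97 = 0.2945 g.
Efficiency = m_actual / m_theo = 0.236 / 0.2945 = 80.1 %.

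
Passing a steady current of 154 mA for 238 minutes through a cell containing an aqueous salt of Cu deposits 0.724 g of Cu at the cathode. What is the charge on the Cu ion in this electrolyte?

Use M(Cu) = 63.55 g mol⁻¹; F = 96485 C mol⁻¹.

+2

Q = I·t = 0.1540 A × 14280 s = 2199 C, so n(e⁻) = 2199/96485 = 0.02279 mol.
n(Cu) deposited = 0.724 / 63.55 = 0.01139 mol.
Electrons per atom = n(e⁻)/n(Cu) = 0.02279 / 0.01139 = 2.00 ≈ 2, so the ion is Cu²⁺.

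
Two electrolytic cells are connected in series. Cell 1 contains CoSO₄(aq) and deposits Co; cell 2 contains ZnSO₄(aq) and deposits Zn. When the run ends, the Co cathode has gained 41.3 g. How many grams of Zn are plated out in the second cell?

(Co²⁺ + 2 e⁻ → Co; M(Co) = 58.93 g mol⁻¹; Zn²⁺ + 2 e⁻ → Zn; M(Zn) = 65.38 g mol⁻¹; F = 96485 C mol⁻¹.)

45.8 g

n(Co) = 41.3 / 58.93 = 0.7008 mol.
Since Co²⁺ + 2 e⁻ → Co, n(e⁻) passed = 2 × 0.7008 = 1.402 mol.
Cells in series carry the same charge, so the same 1.402 mol of electrons passes through cell 2.
Zn²⁺ + 2 e⁻ → Zn, so n(Zn) = 1.402 / 2 = 0.7008 mol.
m(Zn) = 0.7008 × 65.38 = 45.8 g.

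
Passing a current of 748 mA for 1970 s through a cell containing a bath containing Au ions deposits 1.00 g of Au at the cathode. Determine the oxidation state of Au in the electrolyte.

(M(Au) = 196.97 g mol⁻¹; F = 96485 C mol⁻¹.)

+3

Q = I·t = 0.7480 A × 1970.0 s = 1474 C, so n(e⁻) = 1474/96485 = 0.01527 mol.
n(Au) deposited = 1.00 / 196.97 = 0.005077 mol.
Electrons per atom = n(e⁻)/n(Au) = 0.01527 / 0.005077 = 3.01 ≈ 3, so the ion is Au³⁺.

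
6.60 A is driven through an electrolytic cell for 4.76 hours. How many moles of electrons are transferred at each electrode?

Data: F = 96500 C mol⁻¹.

1.17 mol

Q = I·t = 6.600 A × 17136 s = 113100 C.
n(e⁻) = Q/F = 113100 / 96500 = 1.17 mol.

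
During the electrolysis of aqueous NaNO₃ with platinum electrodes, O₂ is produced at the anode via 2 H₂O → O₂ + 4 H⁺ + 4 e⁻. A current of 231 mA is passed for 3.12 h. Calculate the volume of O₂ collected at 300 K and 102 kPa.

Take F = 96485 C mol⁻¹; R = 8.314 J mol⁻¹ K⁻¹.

0.164 L

Q = I·t = 0.2310 A × 11232 s = 2595 C.
n(e⁻) = Q/F = 2595 / 96485 = 0.02689 mol.
4 electrons are transferred per O₂ molecule, so n(O₂) = 0.02689 / 4 = 0.006723 mol.
V = nRT/P = (0.006723 × 8.314 × 300) / (102 × 10³ Pa) = 1.64 × 10⁻⁴ m³ = 0.164 L.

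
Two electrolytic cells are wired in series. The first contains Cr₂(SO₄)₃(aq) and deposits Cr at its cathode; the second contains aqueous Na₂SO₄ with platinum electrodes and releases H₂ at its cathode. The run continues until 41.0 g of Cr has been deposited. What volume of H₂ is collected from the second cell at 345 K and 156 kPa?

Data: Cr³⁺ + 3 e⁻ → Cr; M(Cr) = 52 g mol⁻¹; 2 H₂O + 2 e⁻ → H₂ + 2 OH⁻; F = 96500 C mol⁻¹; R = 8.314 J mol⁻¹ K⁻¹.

n(Cr) = 41.0 / 52 = 0.7885 mol, so n(e⁻) = 3 × 0.7885 = 2.365 mol.
The cells are in series, so the same 2.365 mol of electrons passes through the second cell.
2 H₂O + 2 e⁻ → H₂ + 2 OH⁻ — 2 mol e⁻ per mol H₂, so n(H₂) = 2.365/2 = 1.183 mol.
V = nRT/P = (1.183 × 8.314 × 345) / (156 × 10³) = 0.0217 m³ = 21.7 L.

21.7 L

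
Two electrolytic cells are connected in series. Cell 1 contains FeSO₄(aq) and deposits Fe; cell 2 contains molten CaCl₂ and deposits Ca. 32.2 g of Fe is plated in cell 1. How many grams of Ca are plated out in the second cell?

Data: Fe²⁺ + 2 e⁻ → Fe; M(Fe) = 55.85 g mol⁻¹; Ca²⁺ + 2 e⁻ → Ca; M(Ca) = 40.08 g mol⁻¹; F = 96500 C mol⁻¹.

23.1 g

n(Fe) = 32.2 / 55.85 = 0.5765 mol.
Since Fe²⁺ + 2 e⁻ → Fe, n(e⁻) passed = 2 × 0.5765 = 1.153 mol.
Cells in series carry the same charge, so the same 1.153 mol of electrons passes through cell 2.
Ca²⁺ + 2 e⁻ → Ca, so n(Ca) = 1.153 / 2 = 0.5765 mol.
m(Ca) = 0.5765 × 40.08 = 23.1 g.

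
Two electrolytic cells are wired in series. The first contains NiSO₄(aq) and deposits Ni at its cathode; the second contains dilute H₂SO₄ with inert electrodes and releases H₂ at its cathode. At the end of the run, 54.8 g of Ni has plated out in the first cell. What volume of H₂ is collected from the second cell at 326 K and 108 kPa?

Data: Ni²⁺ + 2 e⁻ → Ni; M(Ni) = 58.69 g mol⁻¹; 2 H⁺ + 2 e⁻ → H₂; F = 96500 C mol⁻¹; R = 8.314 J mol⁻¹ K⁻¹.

23.4 L

n(Ni) = 54.8 / 58.69 = 0.9337 mol, so n(e⁻) = 2 × 0.9337 = 1.867 mol.
The cells are in series, so the same 1.867 mol of electrons passes through the second cell.
2 H⁺ + 2 e⁻ → H₂ — 2 mol e⁻ per mol H₂, so n(H₂) = 1.867/2 = 0.9337 mol.
V = nRT/P = (0.9337 × 8.314 × 326) / (108 × 10³) = 0.0234 m³ = 23.4 L.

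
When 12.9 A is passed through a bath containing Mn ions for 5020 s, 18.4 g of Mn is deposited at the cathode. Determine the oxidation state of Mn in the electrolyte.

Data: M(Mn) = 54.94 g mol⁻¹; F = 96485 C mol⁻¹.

+2

Q = I·t = 12.90 A × 5020.0 s = 64760 C, so n(e⁻) = 64760/96485 = 0.6712 mol.
n(Mn) deposited = 18.4 / 54.94 = 0.3349 mol.
Electrons per atom = n(e⁻)/n(Mn) = 0.6712 / 0.3349 = 2.00 ≈ 2, so the ion is Mn²⁺.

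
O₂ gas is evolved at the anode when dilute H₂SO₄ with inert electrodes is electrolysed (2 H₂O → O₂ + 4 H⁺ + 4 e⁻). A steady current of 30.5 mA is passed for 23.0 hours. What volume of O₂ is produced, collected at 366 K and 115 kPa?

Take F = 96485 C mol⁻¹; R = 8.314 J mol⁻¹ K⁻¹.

Q = I·t = 0.03050 A × 82800 s = 2525 C.
n(e⁻) = Q/F = 2525 / 96485 = 0.02617 mol.
4 electrons are transferred per O₂ molecule, so n(O₂) = 0.02617 / 4 = 0.006544 mol.
V = nRT/P = (0.006544 × 8.314 × 366) / (115 × 10³ Pa) = 1.73 × 10⁻⁴ m³ = 0.173 L.

0.173 L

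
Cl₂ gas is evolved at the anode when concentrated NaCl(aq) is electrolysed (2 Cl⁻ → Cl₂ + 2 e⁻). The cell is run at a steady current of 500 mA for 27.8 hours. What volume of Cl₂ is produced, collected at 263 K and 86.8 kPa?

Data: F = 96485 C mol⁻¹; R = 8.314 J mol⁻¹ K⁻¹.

6.53 L

Q = I·t = 0.5000 A × 100080 s = 50040 C.
n(e⁻) = Q/F = 50040 / 96485 = 0.5186 mol.
2 electrons are transferred per Cl₂ molecule, so n(Cl₂) = 0.5186 / 2 = 0.2593 mol.
V = nRT/P = (0.2593 × 8.314 × 263) / (86.8 × 10³ Pa) = 0.00653 m³ = 6.53 L.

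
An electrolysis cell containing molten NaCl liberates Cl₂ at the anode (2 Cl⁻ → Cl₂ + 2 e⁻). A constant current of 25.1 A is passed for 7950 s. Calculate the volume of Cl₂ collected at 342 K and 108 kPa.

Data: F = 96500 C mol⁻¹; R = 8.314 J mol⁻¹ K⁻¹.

27.2 L

Q = I·t = 25.10 A × 7950.0 s = 199500 C.
n(e⁻) = Q/F = 199500 / 96500 = 2.068 mol.
2 electrons are transferred per Cl₂ molecule, so n(Cl₂) = 2.068 / 2 = 1.034 mol.
V = nRT/P = (1.034 × 8.314 × 342) / (108 × 10³ Pa) = 0.0272 m³ = 27.2 L.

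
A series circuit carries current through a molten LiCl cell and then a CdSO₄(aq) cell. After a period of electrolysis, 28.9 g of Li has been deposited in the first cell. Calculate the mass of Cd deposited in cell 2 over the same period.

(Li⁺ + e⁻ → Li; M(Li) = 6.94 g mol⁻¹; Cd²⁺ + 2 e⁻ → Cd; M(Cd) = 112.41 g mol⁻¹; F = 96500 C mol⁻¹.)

234 g

n(Li) = 28.9 / 6.94 = 4.164 mol.
Since Li⁺ + e⁻ → Li, n(e⁻) passed = 1 × 4.164 = 4.164 mol.
Cells in series carry the same charge, so the same 4.164 mol of electrons passes through cell 2.
Cd²⁺ + 2 e⁻ → Cd, so n(Cd) = 4.164 / 2 = 2.082 mol.
m(Cd) = 2.082 × 112.41 = 234 g.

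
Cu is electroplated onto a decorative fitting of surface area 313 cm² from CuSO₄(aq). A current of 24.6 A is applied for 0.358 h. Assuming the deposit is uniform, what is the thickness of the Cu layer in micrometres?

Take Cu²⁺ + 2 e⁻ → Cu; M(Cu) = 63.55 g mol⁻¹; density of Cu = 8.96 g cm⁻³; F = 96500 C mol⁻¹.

37.2 μm

Q = I·t = 24.60 × 1288.8 = 31700 C; n(e⁻) = 0.3285 mol.
n(Cu) = n(e⁻)/2 = 0.1643 mol, so m = 0.1643 × 63.55 = 10.44 g.
Volume = m/ρ = 10.44 / 8.96 = 1.165 cm³.
Thickness = V/A = 1.165 / 313 = 0.00372 cm = 37.2 μm.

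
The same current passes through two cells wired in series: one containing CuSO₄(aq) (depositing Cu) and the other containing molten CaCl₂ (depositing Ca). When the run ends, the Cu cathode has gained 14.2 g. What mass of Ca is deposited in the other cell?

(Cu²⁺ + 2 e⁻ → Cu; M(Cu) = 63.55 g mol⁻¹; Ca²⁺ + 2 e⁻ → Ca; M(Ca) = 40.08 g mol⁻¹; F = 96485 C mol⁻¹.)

8.96 g

n(Cu) = 14.2 / 63.55 = 0.2234 mol.
Since Cu²⁺ + 2 e⁻ → Cu, n(e⁻) passed = 2 × 0.2234 = 0.4469 mol.
Cells in series carry the same charge, so the same 0.4469 mol of electrons passes through cell 2.
Ca²⁺ + 2 e⁻ → Ca, so n(Ca) = 0.4469 / 2 = 0.2234 mol.
m(Ca) = 0.2234 × 40.08 = 8.96 g.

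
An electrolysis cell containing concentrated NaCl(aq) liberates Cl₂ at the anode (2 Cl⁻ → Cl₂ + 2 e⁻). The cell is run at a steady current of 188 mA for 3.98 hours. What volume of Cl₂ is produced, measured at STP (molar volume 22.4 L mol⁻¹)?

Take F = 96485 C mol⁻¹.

0.313 L

Q = I·t = 0.1880 A × 14328 s = 2694 C.
n(e⁻) = Q/F = 2694 / 96485 = 0.02792 mol.
2 electrons are transferred per Cl₂ molecule, so n(Cl₂) = 0.02792 / 2 = 0.01396 mol.
V = n × V_m = 0.01396 × 22.4 = 0.313 L.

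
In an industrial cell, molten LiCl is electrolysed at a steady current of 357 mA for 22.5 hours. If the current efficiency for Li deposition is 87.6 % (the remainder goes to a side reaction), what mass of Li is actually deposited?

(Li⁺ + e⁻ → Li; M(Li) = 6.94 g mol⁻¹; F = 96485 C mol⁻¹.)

Q = I·t = 0.3570 × 81000 = 28920 C.
n(e⁻) = 28920/96485 = 0.2997 mol; theoretically n(Li) = 0.2997/1 = 0.2997 mol, m_theo = 2.080 g.
At 87.6 % efficiency, m_actual = 0.876 × 2.080 = 1.82 g.

1.82 g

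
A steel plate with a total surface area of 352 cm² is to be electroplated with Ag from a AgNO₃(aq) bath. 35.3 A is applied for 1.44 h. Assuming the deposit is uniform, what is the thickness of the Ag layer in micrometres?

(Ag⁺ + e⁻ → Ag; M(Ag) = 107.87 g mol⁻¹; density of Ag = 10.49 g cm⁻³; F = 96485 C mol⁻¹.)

554 μm

Q = I·t = 35.30 × 5184.0 = 183000 C; n(e⁻) = 1.897 mol.
n(Ag) = n(e⁻)/1 = 1.897 mol, so m = 1.897 × 107.87 = 204.6 g.
Volume = m/ρ = 204.6 / 10.49 = 19.50 cm³.
Thickness = V/A = 19.50 / 352 = 0.0554 cm = 554 μm.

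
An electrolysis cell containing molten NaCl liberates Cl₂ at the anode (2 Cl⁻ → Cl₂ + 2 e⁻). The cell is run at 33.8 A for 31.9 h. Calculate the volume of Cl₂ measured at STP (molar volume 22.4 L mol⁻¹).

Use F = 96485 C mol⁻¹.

451 L

Q = I·t = 33.80 A × 114840 s = 3882000 C.
n(e⁻) = Q/F = 3882000 / 96485 = 40.23 mol.
2 electrons are transferred per Cl₂ molecule, so n(Cl₂) = 40.23 / 2 = 20.12 mol.
V = n × V_m = 20.12 × 22.4 = 451 L.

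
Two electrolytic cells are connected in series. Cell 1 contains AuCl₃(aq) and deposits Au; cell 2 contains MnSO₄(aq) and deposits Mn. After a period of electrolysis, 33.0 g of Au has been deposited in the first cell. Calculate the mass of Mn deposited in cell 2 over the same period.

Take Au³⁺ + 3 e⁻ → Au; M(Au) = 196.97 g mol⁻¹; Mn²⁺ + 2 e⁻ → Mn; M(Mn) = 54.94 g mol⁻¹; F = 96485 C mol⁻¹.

13.8 g

n(Au) = 33.0 / 196.97 = 0.1675 mol.
Since Au³⁺ + 3 e⁻ → Au, n(e⁻) passed = 3 × 0.1675 = 0.5026 mol.
Cells in series carry the same charge, so the same 0.5026 mol of electrons passes through cell 2.
Mn²⁺ + 2 e⁻ → Mn, so n(Mn) = 0.5026 / 2 = 0.2513 mol.
m(Mn) = 0.2513 × 54.94 = 13.8 g.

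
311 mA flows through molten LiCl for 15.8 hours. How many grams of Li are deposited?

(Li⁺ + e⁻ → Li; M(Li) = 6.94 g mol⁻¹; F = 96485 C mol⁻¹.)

1.27 g

Q = I·t = 0.3110 A × 56880 s = 17690 C.
n(e⁻) = Q/F = 17690 / 96485 = 0.1833 mol.
Li⁺ + e⁻ → Li, so n(Li) = n(e⁻)/1 = 0.1833 mol.
m = n·M = 0.1833 × 6.94 = 1.27 g.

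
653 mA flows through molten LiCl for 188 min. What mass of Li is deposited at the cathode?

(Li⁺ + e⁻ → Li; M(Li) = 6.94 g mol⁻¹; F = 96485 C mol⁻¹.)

0.530 g

Q = I·t = 0.6530 A × 11280 s = 7366 C.
n(e⁻) = Q/F = 7366 / 96485 = 0.07634 mol.
Li⁺ + e⁻ → Li, so n(Li) = n(e⁻)/1 = 0.07634 mol.
m = n·M = 0.07634 × 6.94 = 0.530 g.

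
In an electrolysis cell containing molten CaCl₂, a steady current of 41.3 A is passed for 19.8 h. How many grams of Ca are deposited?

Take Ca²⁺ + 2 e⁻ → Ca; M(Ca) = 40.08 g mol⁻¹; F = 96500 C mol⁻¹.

Q = I·t = 41.30 A × 71280 s = 2944000 C.
n(e⁻) = Q/F = 2944000 / 96500 = 30.51 mol.
Ca²⁺ + 2 e⁻ → Ca, so n(Ca) = n(e⁻)/2 = 15.25 mol.
m = n·M = 15.25 × 40.08 = 611 g.

611 g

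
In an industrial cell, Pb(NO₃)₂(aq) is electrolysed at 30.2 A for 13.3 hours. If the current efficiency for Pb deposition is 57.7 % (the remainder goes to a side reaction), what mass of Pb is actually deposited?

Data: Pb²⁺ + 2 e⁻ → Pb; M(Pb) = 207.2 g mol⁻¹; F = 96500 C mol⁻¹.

896 g

Q = I·t = 30.20 × 47880 = 1446000 C.
n(e⁻) = 1446000/96500 = 14.98 mol; theoretically n(Pb) = 14.98/2 = 7.492 mol, m_theo = 1552 g.
At 57.7 % efficiency, m_actual = 0.577 × 1552 = 896 g.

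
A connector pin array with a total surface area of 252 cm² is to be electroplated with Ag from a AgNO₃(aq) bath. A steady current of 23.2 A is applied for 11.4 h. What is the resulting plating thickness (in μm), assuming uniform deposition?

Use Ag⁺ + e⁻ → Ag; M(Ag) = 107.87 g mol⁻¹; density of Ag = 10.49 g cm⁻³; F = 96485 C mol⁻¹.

4030 μm

Q = I·t = 23.20 × 41040 = 952100 C; n(e⁻) = 9.868 mol.
n(Ag) = n(e⁻)/1 = 9.868 mol, so m = 9.868 × 107.87 = 1064 g.
Volume = m/ρ = 1064 / 10.49 = 101.5 cm³.
Thickness = V/A = 101.5 / 252 = 0.403 cm = 4030 μm.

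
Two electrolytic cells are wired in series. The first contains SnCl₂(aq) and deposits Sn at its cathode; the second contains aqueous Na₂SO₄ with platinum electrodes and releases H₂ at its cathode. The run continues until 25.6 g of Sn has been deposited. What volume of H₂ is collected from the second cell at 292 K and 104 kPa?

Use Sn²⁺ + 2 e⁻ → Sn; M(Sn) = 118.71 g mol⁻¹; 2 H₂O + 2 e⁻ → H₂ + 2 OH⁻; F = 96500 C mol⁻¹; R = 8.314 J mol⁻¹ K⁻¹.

n(Sn) = 25.6 / 118.71 = 0.2157 mol, so n(e⁻) = 2 × 0.2157 = 0.4313 mol.
The cells are in series, so the same 0.4313 mol of electrons passes through the second cell.
2 H₂O + 2 e⁻ → H₂ + 2 OH⁻ — 2 mol e⁻ per mol H₂, so n(H₂) = 0.4313/2 = 0.2157 mol.
V = nRT/P = (0.2157 × 8.314 × 292) / (104 × 10³) = 0.00503 m³ = 5.03 L.

5.03 L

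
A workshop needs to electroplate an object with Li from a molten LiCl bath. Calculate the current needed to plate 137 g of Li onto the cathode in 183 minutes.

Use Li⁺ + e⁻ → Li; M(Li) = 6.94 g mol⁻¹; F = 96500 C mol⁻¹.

173 A

n(Li) = 137 / 6.94 = 19.74 mol.
n(e⁻) = 1 × 19.74 = 19.74 mol.
Q = n(e⁻)·F = 19.74 × 96500 = 1905000 C.
I = Q/t = 1905000 / 10980 s = 173 A.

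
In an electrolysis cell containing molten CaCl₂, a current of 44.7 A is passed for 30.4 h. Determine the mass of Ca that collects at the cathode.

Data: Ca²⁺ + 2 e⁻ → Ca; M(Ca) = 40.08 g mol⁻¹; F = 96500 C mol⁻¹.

1020 g

Q = I·t = 44.70 A × 109440 s = 4892000 C.
n(e⁻) = Q/F = 4892000 / 96500 = 50.69 mol.
Ca²⁺ + 2 e⁻ → Ca, so n(Ca) = n(e⁻)/2 = 25.35 mol.
m = n·M = 25.35 × 40.08 = 1020 g.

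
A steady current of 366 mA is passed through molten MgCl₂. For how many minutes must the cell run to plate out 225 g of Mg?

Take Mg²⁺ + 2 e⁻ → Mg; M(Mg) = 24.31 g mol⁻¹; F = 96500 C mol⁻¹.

n(Mg) = m/M = 225 / 24.31 = 9.255 mol.
Each Mg atom requires 2 electrons, so n(e⁻) = 2 × 9.255 = 18.51 mol.
Q = n(e⁻)·F = 18.51 × 96500 = 1786000 C.
t = Q/I = 1786000 / 0.3660 A = 4881000 s = 81300 min.

81300 min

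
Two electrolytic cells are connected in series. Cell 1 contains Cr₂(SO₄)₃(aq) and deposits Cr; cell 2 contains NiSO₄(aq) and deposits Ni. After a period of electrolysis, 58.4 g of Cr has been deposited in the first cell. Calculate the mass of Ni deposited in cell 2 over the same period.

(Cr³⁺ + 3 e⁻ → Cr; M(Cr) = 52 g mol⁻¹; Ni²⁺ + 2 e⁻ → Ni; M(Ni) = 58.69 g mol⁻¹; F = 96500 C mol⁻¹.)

n(Cr) = 58.4 / 52 = 1.123 mol.
Since Cr³⁺ + 3 e⁻ → Cr, n(e⁻) passed = 3 × 1.123 = 3.369 mol.
Cells in series carry the same charge, so the same 3.369 mol of electrons passes through cell 2.
Ni²⁺ + 2 e⁻ → Ni, so n(Ni) = 3.369 / 2 = 1.685 mol.
m(Ni) = 1.685 × 58.69 = 98.9 g.

98.9 g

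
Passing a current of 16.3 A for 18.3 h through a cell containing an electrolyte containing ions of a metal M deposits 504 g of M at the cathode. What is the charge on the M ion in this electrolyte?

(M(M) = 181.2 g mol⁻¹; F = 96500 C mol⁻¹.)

Q = I·t = 16.30 A × 65880 s = 1074000 C, so n(e⁻) = 1074000/96500 = 11.13 mol.
n(M) deposited = 504 / 181.2 = 2.781 mol.
Electrons per atom = n(e⁻)/n(M) = 11.13 / 2.781 = 4.00 ≈ 4, so the ion is M⁴⁺.

+4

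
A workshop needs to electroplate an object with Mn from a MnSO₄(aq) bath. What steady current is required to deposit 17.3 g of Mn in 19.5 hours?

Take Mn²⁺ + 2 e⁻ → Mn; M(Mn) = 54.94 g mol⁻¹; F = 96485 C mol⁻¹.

n(Mn) = 17.3 / 54.94 = 0.3149 mol.
n(e⁻) = 2 × 0.3149 = 0.6298 mol.
Q = n(e⁻)·F = 0.6298 × 96485 = 60760 C.
I = Q/t = 60760 / 70200 s = 0.866 A.

0.866 A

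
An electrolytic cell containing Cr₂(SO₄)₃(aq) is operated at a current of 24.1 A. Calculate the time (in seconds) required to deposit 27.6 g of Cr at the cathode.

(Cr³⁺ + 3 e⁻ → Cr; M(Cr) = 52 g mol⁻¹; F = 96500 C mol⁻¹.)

n(Cr) = m/M = 27.6 / 52 = 0.5308 mol.
Each Cr atom requires 3 electrons, so n(e⁻) = 3 × 0.5308 = 1.592 mol.
Q = n(e⁻)·F = 1.592 × 96500 = 153700 C.
t = Q/I = 153700 / 24.10 A = 6376 s.

6380 s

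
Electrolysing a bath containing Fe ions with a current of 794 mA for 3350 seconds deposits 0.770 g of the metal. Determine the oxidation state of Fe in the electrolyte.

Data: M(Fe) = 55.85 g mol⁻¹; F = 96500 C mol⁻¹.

+2

Q = I·t = 0.7940 A × 3350.0 s = 2660 C, so n(e⁻) = 2660/96500 = 0.02756 mol.
n(Fe) deposited = 0.770 / 55.85 = 0.01379 mol.
Electrons per atom = n(e⁻)/n(Fe) = 0.02756 / 0.01379 = 2.00 ≈ 2, so the ion is Fe²⁺.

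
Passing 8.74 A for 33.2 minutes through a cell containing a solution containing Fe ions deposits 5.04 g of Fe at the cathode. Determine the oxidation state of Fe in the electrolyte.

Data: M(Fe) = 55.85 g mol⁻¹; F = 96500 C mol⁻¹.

Q = I·t = 8.740 A × 1992.0 s = 17410 C, so n(e⁻) = 17410/96500 = 0.1804 mol.
n(Fe) deposited = 5.04 / 55.85 = 0.09024 mol.
Electrons per atom = n(e⁻)/n(Fe) = 0.1804 / 0.09024 = 2.00 ≈ 2, so the ion is Fe²⁺.

+2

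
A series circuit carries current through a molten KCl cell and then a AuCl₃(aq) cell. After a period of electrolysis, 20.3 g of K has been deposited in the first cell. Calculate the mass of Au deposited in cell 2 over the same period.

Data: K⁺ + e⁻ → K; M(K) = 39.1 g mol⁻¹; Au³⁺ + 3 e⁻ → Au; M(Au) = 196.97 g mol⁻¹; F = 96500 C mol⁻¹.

n(K) = 20.3 / 39.1 = 0.5192 mol.
Since K⁺ + e⁻ → K, n(e⁻) passed = 1 × 0.5192 = 0.5192 mol.
Cells in series carry the same charge, so the same 0.5192 mol of electrons passes through cell 2.
Au³⁺ + 3 e⁻ → Au, so n(Au) = 0.5192 / 3 = 0.1731 mol.
m(Au) = 0.1731 × 196.97 = 34.1 g.

34.1 g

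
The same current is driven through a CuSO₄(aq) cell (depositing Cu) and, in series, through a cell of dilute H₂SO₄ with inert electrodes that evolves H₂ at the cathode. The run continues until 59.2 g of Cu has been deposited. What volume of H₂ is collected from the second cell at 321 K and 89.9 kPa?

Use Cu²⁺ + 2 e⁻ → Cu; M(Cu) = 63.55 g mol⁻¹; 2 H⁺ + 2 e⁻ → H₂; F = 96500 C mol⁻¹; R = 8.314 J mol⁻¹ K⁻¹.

n(Cu) = 59.2 / 63.55 = 0.9315 mol, so n(e⁻) = 2 × 0.9315 = 1.863 mol.
The cells are in series, so the same 1.863 mol of electrons passes through the second cell.
2 H⁺ + 2 e⁻ → H₂ — 2 mol e⁻ per mol H₂, so n(H₂) = 1.863/2 = 0.9315 mol.
V = nRT/P = (0.9315 × 8.314 × 321) / (89.9 × 10³) = 0.0277 m³ = 27.7 L.

27.7 L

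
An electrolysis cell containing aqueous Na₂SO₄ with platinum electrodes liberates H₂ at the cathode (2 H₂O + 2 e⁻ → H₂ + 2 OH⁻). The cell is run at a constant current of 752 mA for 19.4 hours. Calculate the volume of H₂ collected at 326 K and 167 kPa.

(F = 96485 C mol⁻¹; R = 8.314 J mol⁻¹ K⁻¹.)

Q = I·t = 0.7520 A × 69840 s = 52520 C.
n(e⁻) = Q/F = 52520 / 96485 = 0.5443 mol.
2 electrons are transferred per H₂ molecule, so n(H₂) = 0.5443 / 2 = 0.2722 mol.
V = nRT/P = (0.2722 × 8.314 × 326) / (167 × 10³ Pa) = 0.00442 m³ = 4.42 L.

4.42 L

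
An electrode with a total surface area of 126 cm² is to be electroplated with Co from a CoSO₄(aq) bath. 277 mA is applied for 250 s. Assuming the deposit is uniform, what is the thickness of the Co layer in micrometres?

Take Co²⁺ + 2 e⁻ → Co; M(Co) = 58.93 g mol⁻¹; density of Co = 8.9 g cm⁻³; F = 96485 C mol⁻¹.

Q = I·t = 0.2770 × 250.00 = 69.25 C; n(e⁻) = 0.0007177 mol.
n(Co) = n(e⁻)/2 = 0.0003589 mol, so m = 0.0003589 × 58.93 = 0.02115 g.
Volume = m/ρ = 0.02115 / 8.9 = 0.002376 cm³.
Thickness = V/A = 0.002376 / 126 = 1.89 × 10⁻⁵ cm = 0.189 μm.

0.189 μm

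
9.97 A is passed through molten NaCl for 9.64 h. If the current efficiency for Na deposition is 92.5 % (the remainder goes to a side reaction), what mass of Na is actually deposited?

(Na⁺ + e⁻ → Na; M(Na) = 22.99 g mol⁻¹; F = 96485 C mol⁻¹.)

Q = I·t = 9.970 × 34704 = 346000 C.
n(e⁻) = 346000/96485 = 3.586 mol; theoretically n(Na) = 3.586/1 = 3.586 mol, m_theo = 82.44 g.
At 92.5 % efficiency, m_actual = 0.925 × 82.44 = 76.3 g.

76.3 g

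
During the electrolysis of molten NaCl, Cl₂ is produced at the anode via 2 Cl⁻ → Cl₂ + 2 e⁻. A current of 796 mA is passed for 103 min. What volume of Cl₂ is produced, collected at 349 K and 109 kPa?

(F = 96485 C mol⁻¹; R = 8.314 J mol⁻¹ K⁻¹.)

0.679 L

Q = I·t = 0.7960 A × 6180.0 s = 4919 C.
n(e⁻) = Q/F = 4919 / 96485 = 0.05098 mol.
2 electrons are transferred per Cl₂ molecule, so n(Cl₂) = 0.05098 / 2 = 0.02549 mol.
V = nRT/P = (0.02549 × 8.314 × 349) / (109 × 10³ Pa) = 6.79 × 10⁻⁴ m³ = 0.679 L.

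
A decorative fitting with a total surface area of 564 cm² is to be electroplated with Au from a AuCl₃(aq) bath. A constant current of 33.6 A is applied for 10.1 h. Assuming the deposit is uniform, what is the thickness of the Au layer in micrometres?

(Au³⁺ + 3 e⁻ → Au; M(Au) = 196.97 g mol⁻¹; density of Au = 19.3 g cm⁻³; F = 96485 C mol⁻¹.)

Q = I·t = 33.60 × 36360 = 1222000 C; n(e⁻) = 12.66 mol.
n(Au) = n(e⁻)/3 = 4.221 mol, so m = 4.221 × 196.97 = 831.3 g.
Volume = m/ρ = 831.3 / 19.3 = 43.07 cm³.
Thickness = V/A = 43.07 / 564 = 0.0764 cm = 764 μm.

764 μm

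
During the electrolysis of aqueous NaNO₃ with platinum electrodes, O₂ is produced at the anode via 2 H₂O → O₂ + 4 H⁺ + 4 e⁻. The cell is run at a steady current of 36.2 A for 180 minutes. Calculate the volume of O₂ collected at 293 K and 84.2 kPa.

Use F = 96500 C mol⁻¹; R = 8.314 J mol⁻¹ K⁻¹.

Q = I·t = 36.20 A × 10800 s = 391000 C.
n(e⁻) = Q/F = 391000 / 96500 = 4.051 mol.
4 electrons are transferred per O₂ molecule, so n(O₂) = 4.051 / 4 = 1.013 mol.
V = nRT/P = (1.013 × 8.314 × 293) / (84.2 × 10³ Pa) = 0.0293 m³ = 29.3 L.

29.3 L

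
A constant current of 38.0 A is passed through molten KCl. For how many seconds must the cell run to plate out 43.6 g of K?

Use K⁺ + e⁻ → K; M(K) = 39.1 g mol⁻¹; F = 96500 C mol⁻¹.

n(K) = m/M = 43.6 / 39.1 = 1.115 mol.
Each K atom requires 1 electron, so n(e⁻) = 1 × 1.115 = 1.115 mol.
Q = n(e⁻)·F = 1.115 × 96500 = 107600 C.
t = Q/I = 107600 / 38.00 A = 2832 s.

2830 s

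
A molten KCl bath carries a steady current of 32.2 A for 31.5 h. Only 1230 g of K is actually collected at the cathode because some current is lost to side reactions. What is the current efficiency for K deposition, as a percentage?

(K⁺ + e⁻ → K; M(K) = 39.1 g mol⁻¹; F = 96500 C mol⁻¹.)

83.1 %

Q = I·t = 32.20 × 113400 = 3651000 C; n(e⁻) = 3651000/96500 = 37.84 mol.
Theoretical n(K) = n(e⁻)/1 = 37.84 mol, i.e. m_theo = 37.84 × 39.1 = 1480 g.
Efficiency = m_actual / m_theo = 1230 / 1480 = 83.1 %.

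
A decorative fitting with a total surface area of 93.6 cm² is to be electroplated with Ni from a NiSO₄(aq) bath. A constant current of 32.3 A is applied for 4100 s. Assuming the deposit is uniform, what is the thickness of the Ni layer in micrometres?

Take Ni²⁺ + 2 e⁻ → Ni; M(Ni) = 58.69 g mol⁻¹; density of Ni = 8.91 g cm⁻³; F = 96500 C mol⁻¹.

Q = I·t = 32.30 × 4100.0 = 132400 C; n(e⁻) = 1.372 mol.
n(Ni) = n(e⁻)/2 = 0.6862 mol, so m = 0.6862 × 58.69 = 40.27 g.
Volume = m/ρ = 40.27 / 8.91 = 4.520 cm³.
Thickness = V/A = 4.520 / 93.6 = 0.0483 cm = 483 μm.

483 μm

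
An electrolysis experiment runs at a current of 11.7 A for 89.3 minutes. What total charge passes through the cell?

62700 C

Q = I·t = 11.70 A × 5358.0 s = 62700 C.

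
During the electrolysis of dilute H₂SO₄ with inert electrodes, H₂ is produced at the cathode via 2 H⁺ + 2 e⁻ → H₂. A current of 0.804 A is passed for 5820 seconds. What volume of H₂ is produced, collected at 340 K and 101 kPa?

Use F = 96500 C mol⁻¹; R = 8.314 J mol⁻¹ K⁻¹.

0.679 L

Q = I·t = 0.8040 A × 5820.0 s = 4679 C.
n(e⁻) = Q/F = 4679 / 96500 = 0.04849 mol.
2 electrons are transferred per H₂ molecule, so n(H₂) = 0.04849 / 2 = 0.02424 mol.
V = nRT/P = (0.02424 × 8.314 × 340) / (101 × 10³ Pa) = 6.79 × 10⁻⁴ m³ = 0.679 L.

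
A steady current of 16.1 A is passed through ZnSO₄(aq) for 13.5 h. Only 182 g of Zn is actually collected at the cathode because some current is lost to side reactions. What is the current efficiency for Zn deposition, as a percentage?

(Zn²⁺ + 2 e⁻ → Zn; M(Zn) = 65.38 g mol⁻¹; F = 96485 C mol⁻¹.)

Q = I·t = 16.10 × 48600 = 782500 C; n(e⁻) = 782500/96485 = 8.110 mol.
Theoretical n(Zn) = n(e⁻)/2 = 4.055 mol, i.e. m_theo = 4.055 × 65.38 = 265.1 g.
Efficiency = m_actual / m_theo = 182 / 265.1 = 68.7 %.

68.7 %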